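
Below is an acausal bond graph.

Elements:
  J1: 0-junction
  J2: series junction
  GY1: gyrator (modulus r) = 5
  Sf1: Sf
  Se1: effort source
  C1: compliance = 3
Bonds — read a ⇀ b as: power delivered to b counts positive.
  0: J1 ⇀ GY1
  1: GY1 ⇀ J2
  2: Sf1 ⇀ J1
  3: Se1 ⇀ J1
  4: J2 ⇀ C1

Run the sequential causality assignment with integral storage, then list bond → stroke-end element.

β0 stroke at GY1
β1 stroke at GY1
β2 stroke at Sf1
β3 stroke at J1
β4 stroke at J2

#2 stroke at Sf1  (Sf1 fixes flow; stroke at Sf1)
#3 stroke at J1  (Se1 fixes effort; stroke away)
#0 stroke at GY1  (0-jn J1 has e-setter on 3)
#1 stroke at GY1  (through GY1, causality inverts; strokes same side of GY1)
#4 stroke at J2  (common-f at J2 fixed by 1)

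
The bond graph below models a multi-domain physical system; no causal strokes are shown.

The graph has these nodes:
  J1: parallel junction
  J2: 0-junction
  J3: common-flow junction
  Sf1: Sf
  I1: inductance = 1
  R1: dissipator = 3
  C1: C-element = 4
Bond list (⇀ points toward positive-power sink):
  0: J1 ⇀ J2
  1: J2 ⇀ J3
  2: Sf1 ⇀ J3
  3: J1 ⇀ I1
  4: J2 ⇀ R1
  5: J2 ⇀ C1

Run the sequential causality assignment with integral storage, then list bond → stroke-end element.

#0 stroke at J1
#1 stroke at J3
#2 stroke at Sf1
#3 stroke at I1
#4 stroke at R1
#5 stroke at J2

β2 →Sf1  (Sf1 (Sf) sets flow on bond)
β1 →J3  (J3 flow already set via bond 2)
β3 →I1  (I1: I, integral causality)
β0 →J1  (J1 needs exactly one e-in)
β5 →J2  (prefer integral on C1)
β4 →R1  (common-e at J2 fixed by 5)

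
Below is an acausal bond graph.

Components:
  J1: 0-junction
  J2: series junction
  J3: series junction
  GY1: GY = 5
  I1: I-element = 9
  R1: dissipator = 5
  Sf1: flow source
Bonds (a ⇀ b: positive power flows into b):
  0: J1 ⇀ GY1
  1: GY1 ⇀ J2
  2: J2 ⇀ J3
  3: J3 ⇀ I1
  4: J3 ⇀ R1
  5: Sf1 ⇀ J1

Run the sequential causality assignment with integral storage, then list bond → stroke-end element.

#5 stroke at Sf1  (Sf1: flow source, stroke at near end)
#0 stroke at J1  (J1 needs exactly one e-in)
#1 stroke at J2  (GY1: gyrator matches bond 0)
#2 stroke at J3  (J2 needs exactly one f-in)
#3 stroke at I1  (prefer integral on I1)
#4 stroke at J3  (J3 flow already set via bond 3)

β0 stroke→J1
β1 stroke→J2
β2 stroke→J3
β3 stroke→I1
β4 stroke→J3
β5 stroke→Sf1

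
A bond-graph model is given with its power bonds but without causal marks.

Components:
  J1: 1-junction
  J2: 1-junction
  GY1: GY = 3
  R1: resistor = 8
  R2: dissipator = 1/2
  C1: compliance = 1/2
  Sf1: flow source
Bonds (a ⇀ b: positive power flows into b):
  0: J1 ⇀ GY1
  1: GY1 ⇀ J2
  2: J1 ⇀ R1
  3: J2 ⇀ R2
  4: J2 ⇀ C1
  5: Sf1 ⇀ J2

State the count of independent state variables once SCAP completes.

1  (C1 all integral)

β5 stroke→Sf1  (Sf1 fixes flow; stroke at Sf1)
β1 stroke→J2  (J2: bond 5 brought flow, rest push out)
β3 stroke→J2  (J2 flow already set via bond 5)
β4 stroke→J2  (common-f at J2 fixed by 5)
β0 stroke→J1  (GY GY1: same side as bond 1)
β2 stroke→R1  (J1 needs exactly one f-in)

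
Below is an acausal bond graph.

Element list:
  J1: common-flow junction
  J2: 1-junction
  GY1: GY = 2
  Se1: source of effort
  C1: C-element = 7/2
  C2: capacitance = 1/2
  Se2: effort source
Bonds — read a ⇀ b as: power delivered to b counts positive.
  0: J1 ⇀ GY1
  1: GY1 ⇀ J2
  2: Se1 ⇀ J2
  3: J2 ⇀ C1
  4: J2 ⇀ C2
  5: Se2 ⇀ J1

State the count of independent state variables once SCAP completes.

β2 stroke→J2  (Se1 fixes effort; stroke away)
β5 stroke→J1  (source Se2 imposes e)
β0 stroke→GY1  (J1: last free bond brings flow in)
β1 stroke→GY1  (GY GY1: same side as bond 0)
β3 stroke→J2  (J2: bond 1 brought flow, rest push out)
β4 stroke→J2  (J2 flow already set via bond 1)

2  (C1, C2 all integral)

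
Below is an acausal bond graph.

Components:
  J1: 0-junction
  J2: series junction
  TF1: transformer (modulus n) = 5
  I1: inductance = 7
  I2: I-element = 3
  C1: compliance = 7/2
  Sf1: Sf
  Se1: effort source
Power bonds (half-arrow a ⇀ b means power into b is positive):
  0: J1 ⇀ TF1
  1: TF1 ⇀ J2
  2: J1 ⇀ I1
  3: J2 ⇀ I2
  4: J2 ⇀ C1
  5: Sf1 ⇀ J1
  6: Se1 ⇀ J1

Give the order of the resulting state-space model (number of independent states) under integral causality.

#5 stroke at Sf1  (Sf1 fixes flow; stroke at Sf1)
#6 stroke at J1  (Se1 fixes effort; stroke away)
#0 stroke at TF1  (J1: bond 6 brought effort, rest push out)
#2 stroke at I1  (common-e at J1 fixed by 6)
#1 stroke at J2  (TF1 one-in-one-out from 0)
#3 stroke at I2  (prefer integral on I2)
#4 stroke at J2  (1-jn J2 has f-setter on 3)

3  (C1, I1, I2 all integral)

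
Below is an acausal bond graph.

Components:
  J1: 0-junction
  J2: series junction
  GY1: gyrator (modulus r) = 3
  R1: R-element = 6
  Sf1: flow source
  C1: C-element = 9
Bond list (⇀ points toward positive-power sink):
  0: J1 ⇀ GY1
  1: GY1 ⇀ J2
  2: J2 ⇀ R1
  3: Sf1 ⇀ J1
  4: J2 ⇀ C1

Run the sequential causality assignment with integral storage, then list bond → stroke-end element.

bond 3 |Sf1  (Sf1: flow source, stroke at near end)
bond 0 |J1  (closing 0-jn rule on J1)
bond 1 |J2  (GY1: gyrator matches bond 0)
bond 4 |J2  (C1: C, integral causality)
bond 2 |R1  (J2: last free bond brings flow in)

b0 →J1
b1 →J2
b2 →R1
b3 →Sf1
b4 →J2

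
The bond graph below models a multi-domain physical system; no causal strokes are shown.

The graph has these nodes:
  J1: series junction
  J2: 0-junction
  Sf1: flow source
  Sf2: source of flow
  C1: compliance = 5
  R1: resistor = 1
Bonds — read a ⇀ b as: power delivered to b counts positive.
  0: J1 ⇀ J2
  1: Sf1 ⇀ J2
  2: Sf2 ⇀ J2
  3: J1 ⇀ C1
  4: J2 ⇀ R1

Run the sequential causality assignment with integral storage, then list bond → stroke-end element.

#1 |Sf1  (Sf1 (Sf) sets flow on bond)
#2 |Sf2  (Sf2: flow source, stroke at near end)
#3 |J1  (C1 integral (e out))
#0 |J2  (only one flow-in slot at J1)
#4 |R1  (J2 effort already set via bond 0)

β0 →J2
β1 →Sf1
β2 →Sf2
β3 →J1
β4 →R1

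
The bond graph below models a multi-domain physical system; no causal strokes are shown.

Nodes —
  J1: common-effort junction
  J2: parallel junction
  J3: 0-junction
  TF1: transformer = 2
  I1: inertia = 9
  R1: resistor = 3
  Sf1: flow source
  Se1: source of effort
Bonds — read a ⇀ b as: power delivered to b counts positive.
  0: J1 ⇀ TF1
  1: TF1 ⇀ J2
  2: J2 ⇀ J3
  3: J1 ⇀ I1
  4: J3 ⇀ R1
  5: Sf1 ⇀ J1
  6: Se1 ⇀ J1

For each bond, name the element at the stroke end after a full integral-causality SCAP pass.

bond 0 stroke at TF1
bond 1 stroke at J2
bond 2 stroke at J3
bond 3 stroke at I1
bond 4 stroke at R1
bond 5 stroke at Sf1
bond 6 stroke at J1

β5 →Sf1  (Sf1: flow source, stroke at near end)
β6 →J1  (Se1: effort source, stroke at far end)
β0 →TF1  (0-jn J1 has e-setter on 6)
β3 →I1  (J1: bond 6 brought effort, rest push out)
β1 →J2  (TF1: transformer flips bond 0)
β2 →J3  (J2: bond 1 brought effort, rest push out)
β4 →R1  (J3 effort already set via bond 2)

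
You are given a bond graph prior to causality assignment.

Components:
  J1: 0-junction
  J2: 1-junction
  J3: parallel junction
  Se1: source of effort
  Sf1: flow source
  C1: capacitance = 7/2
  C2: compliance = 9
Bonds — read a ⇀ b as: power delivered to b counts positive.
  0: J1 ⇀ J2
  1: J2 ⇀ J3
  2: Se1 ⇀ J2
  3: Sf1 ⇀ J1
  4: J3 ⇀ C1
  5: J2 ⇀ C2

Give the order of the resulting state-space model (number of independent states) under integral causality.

b2 stroke→J2  (Se1 fixes effort; stroke away)
b3 stroke→Sf1  (Sf1 fixes flow; stroke at Sf1)
b0 stroke→J1  (J1: last free bond brings effort in)
b1 stroke→J2  (common-f at J2 fixed by 0)
b5 stroke→J2  (J2 flow already set via bond 0)
b4 stroke→J3  (closing 0-jn rule on J3)

2  (C1, C2 all integral)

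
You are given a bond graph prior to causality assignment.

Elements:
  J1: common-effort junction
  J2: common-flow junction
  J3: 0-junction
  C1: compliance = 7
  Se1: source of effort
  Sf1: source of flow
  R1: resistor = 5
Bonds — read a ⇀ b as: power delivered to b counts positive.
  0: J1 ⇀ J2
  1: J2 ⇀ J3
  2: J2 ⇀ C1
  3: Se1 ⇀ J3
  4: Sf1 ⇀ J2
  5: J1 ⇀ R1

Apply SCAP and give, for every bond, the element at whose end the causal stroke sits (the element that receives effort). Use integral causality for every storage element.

#0 →J2
#1 →J2
#2 →J2
#3 →J3
#4 →Sf1
#5 →J1

bond 3 →J3  (source Se1 imposes e)
bond 4 →Sf1  (source Sf1 imposes f)
bond 0 →J2  (common-f at J2 fixed by 4)
bond 1 →J2  (common-f at J2 fixed by 4)
bond 2 →J2  (common-f at J2 fixed by 4)
bond 5 →J1  (J1 needs exactly one e-in)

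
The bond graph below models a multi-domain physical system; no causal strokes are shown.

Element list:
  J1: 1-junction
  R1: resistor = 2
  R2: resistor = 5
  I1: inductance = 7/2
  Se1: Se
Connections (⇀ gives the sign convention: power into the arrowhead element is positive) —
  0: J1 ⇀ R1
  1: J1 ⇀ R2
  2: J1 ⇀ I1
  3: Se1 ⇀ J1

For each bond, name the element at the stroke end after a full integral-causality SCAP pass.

#3 |J1  (Se1 fixes effort; stroke away)
#2 |I1  (prefer integral on I1)
#0 |J1  (1-jn J1 has f-setter on 2)
#1 |J1  (common-f at J1 fixed by 2)

β0 →J1
β1 →J1
β2 →I1
β3 →J1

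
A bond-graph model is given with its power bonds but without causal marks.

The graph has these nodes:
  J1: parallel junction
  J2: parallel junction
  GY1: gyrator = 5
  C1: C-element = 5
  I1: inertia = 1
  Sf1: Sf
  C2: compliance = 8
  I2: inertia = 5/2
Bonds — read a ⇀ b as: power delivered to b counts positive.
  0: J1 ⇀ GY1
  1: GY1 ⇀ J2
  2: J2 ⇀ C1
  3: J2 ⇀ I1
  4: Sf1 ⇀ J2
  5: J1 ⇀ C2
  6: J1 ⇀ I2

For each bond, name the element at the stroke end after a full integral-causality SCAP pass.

b4 |Sf1  (Sf1 (Sf) sets flow on bond)
b2 |J2  (C1: C, integral causality)
b1 |GY1  (common-e at J2 fixed by 2)
b3 |I1  (0-jn J2 has e-setter on 2)
b0 |GY1  (GY1: gyrator matches bond 1)
b5 |J1  (C2 integral (e out))
b6 |I2  (J1 effort already set via bond 5)

b0 →GY1
b1 →GY1
b2 →J2
b3 →I1
b4 →Sf1
b5 →J1
b6 →I2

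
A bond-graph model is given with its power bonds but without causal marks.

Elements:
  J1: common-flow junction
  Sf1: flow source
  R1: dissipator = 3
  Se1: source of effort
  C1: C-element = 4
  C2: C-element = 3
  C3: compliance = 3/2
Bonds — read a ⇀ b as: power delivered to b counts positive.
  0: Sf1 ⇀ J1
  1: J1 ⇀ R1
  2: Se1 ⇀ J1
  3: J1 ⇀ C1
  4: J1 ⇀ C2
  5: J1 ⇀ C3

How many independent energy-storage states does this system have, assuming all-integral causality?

3  (C1, C2, C3 all integral)

β0 |Sf1  (source Sf1 imposes f)
β2 |J1  (Se1: effort source, stroke at far end)
β1 |J1  (J1: bond 0 brought flow, rest push out)
β3 |J1  (J1 flow already set via bond 0)
β4 |J1  (J1: bond 0 brought flow, rest push out)
β5 |J1  (J1 flow already set via bond 0)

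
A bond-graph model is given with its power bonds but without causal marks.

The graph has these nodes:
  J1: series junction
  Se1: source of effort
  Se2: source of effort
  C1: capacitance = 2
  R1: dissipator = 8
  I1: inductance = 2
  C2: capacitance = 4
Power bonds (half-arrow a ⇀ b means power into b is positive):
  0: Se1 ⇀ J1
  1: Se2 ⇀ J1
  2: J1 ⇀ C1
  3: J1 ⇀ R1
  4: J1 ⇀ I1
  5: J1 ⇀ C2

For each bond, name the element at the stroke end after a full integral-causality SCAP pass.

bond 0 |J1  (Se1 (Se) sets effort on bond)
bond 1 |J1  (source Se2 imposes e)
bond 2 |J1  (C1: C, integral causality)
bond 4 |I1  (prefer integral on I1)
bond 3 |J1  (J1 flow already set via bond 4)
bond 5 |J1  (J1 flow already set via bond 4)

#0 stroke at J1
#1 stroke at J1
#2 stroke at J1
#3 stroke at J1
#4 stroke at I1
#5 stroke at J1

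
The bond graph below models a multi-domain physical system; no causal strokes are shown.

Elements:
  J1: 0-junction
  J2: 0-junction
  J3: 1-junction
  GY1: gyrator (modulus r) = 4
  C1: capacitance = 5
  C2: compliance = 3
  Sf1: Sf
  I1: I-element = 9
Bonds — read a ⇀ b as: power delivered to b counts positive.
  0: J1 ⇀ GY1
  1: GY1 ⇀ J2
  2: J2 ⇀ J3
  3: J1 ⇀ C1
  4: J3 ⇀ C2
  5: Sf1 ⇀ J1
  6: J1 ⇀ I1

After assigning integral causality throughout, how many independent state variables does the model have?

b5 stroke at Sf1  (source Sf1 imposes f)
b3 stroke at J1  (prefer integral on C1)
b0 stroke at GY1  (0-jn J1 has e-setter on 3)
b6 stroke at I1  (0-jn J1 has e-setter on 3)
b1 stroke at GY1  (through GY1, causality inverts; strokes same side of GY1)
b2 stroke at J2  (closing 0-jn rule on J2)
b4 stroke at J3  (common-f at J3 fixed by 2)

3  (C1, C2, I1 all integral)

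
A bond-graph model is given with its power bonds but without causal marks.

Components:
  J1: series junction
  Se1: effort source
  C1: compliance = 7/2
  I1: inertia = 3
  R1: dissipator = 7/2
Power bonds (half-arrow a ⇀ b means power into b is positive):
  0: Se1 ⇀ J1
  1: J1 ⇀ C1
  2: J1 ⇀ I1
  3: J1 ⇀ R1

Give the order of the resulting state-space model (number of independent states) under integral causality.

2  (C1, I1 all integral)

#0 stroke→J1  (Se1: effort source, stroke at far end)
#1 stroke→J1  (C1: C, integral causality)
#2 stroke→I1  (prefer integral on I1)
#3 stroke→J1  (J1: bond 2 brought flow, rest push out)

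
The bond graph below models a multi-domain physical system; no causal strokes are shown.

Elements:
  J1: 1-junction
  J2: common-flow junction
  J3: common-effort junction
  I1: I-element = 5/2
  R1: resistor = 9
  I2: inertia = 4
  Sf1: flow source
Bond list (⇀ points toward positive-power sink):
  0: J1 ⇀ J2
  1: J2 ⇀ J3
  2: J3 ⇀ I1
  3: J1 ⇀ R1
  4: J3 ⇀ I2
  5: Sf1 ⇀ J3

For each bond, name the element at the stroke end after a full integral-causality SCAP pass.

β0 stroke at J2
β1 stroke at J3
β2 stroke at I1
β3 stroke at J1
β4 stroke at I2
β5 stroke at Sf1

b5 →Sf1  (Sf1 fixes flow; stroke at Sf1)
b2 →I1  (I1 integral (f out))
b4 →I2  (I2: I, integral causality)
b1 →J3  (only one effort-in slot at J3)
b0 →J2  (J2 flow already set via bond 1)
b3 →J1  (J1: bond 0 brought flow, rest push out)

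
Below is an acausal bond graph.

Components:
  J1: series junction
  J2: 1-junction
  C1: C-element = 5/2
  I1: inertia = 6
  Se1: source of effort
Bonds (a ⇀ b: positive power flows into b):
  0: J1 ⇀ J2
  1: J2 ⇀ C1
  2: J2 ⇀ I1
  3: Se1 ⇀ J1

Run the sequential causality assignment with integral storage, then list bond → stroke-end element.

b0 |J2
b1 |J2
b2 |I1
b3 |J1

β3 stroke at J1  (Se1 (Se) sets effort on bond)
β0 stroke at J2  (only one flow-in slot at J1)
β1 stroke at J2  (C1 outputs effort q/C1)
β2 stroke at I1  (J2: last free bond brings flow in)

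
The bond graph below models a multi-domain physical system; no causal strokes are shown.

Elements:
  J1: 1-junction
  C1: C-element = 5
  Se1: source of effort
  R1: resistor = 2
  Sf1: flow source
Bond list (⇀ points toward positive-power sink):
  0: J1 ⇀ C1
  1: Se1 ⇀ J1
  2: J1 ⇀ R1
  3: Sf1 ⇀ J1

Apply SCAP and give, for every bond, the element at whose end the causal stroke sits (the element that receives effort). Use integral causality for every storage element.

β0 |J1
β1 |J1
β2 |J1
β3 |Sf1

β1 stroke→J1  (Se1 (Se) sets effort on bond)
β3 stroke→Sf1  (Sf1 fixes flow; stroke at Sf1)
β0 stroke→J1  (1-jn J1 has f-setter on 3)
β2 stroke→J1  (J1 flow already set via bond 3)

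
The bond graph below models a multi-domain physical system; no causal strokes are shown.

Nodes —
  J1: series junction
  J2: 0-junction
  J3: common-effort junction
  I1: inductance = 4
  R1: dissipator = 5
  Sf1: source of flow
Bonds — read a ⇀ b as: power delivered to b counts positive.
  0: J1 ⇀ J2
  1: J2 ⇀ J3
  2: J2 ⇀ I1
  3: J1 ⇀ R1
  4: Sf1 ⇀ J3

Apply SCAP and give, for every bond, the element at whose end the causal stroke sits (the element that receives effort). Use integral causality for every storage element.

#0 stroke at J2
#1 stroke at J3
#2 stroke at I1
#3 stroke at J1
#4 stroke at Sf1

#4 stroke→Sf1  (source Sf1 imposes f)
#1 stroke→J3  (J3 needs exactly one e-in)
#2 stroke→I1  (I1 outputs flow p/I1)
#0 stroke→J2  (only one effort-in slot at J2)
#3 stroke→J1  (J1: bond 0 brought flow, rest push out)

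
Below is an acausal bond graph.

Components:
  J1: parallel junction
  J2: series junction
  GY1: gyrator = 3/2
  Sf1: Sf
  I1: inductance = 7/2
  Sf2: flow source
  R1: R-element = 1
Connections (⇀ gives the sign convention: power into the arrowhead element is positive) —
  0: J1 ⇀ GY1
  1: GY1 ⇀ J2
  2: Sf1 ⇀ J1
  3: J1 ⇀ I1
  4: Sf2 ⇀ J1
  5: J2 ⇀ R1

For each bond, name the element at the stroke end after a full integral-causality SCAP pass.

#0 →J1
#1 →J2
#2 →Sf1
#3 →I1
#4 →Sf2
#5 →R1

bond 2 stroke at Sf1  (Sf1: flow source, stroke at near end)
bond 4 stroke at Sf2  (Sf2 fixes flow; stroke at Sf2)
bond 3 stroke at I1  (I1 integral (f out))
bond 0 stroke at J1  (J1: last free bond brings effort in)
bond 1 stroke at J2  (GY1 both-in/both-out from 0)
bond 5 stroke at R1  (J2 needs exactly one f-in)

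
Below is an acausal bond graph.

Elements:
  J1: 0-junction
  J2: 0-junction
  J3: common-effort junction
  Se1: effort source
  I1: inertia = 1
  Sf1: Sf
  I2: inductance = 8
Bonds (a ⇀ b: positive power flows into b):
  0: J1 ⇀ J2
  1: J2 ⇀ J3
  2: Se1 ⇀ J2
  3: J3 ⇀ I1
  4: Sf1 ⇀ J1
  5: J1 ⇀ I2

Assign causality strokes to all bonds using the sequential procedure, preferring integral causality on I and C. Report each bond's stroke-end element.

b0 →J1
b1 →J3
b2 →J2
b3 →I1
b4 →Sf1
b5 →I2

bond 2 stroke→J2  (source Se1 imposes e)
bond 4 stroke→Sf1  (Sf1 fixes flow; stroke at Sf1)
bond 0 stroke→J1  (J2: bond 2 brought effort, rest push out)
bond 1 stroke→J3  (common-e at J2 fixed by 2)
bond 3 stroke→I1  (0-jn J3 has e-setter on 1)
bond 5 stroke→I2  (common-e at J1 fixed by 0)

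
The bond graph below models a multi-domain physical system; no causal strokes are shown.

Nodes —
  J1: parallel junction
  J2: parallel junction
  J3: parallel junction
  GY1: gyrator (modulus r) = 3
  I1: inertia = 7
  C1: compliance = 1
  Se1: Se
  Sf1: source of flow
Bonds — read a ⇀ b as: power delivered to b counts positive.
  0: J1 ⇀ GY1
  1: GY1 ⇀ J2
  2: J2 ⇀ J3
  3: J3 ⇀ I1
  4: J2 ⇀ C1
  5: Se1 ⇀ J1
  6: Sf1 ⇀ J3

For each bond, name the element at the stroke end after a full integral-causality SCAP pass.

#5 |J1  (Se1: effort source, stroke at far end)
#6 |Sf1  (Sf1 fixes flow; stroke at Sf1)
#0 |GY1  (J1 effort already set via bond 5)
#1 |GY1  (GY1 both-in/both-out from 0)
#3 |I1  (prefer integral on I1)
#2 |J3  (J3 needs exactly one e-in)
#4 |J2  (J2 needs exactly one e-in)

#0 |GY1
#1 |GY1
#2 |J3
#3 |I1
#4 |J2
#5 |J1
#6 |Sf1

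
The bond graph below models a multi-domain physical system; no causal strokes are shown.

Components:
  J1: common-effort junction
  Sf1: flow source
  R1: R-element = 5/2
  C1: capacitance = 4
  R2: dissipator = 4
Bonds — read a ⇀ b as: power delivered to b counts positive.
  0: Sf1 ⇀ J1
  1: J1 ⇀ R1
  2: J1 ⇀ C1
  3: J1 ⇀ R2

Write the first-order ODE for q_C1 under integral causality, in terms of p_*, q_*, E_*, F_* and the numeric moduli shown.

#0 |Sf1  (Sf1 (Sf) sets flow on bond)
#2 |J1  (C1 integral (e out))
#1 |R1  (common-e at J1 fixed by 2)
#3 |R2  (J1: bond 2 brought effort, rest push out)

dq_C1/dt = F_Sf1 - 13*q_C1/80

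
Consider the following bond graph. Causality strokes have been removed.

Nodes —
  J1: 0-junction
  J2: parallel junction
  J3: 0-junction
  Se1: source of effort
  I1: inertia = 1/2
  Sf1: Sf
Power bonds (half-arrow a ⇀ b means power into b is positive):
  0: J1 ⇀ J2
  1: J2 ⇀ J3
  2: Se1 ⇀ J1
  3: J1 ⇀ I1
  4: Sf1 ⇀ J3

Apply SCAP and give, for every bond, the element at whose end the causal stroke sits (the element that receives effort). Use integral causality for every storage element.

#0 stroke at J2
#1 stroke at J3
#2 stroke at J1
#3 stroke at I1
#4 stroke at Sf1

b2 stroke→J1  (source Se1 imposes e)
b4 stroke→Sf1  (Sf1: flow source, stroke at near end)
b0 stroke→J2  (J1 effort already set via bond 2)
b3 stroke→I1  (0-jn J1 has e-setter on 2)
b1 stroke→J3  (J2: bond 0 brought effort, rest push out)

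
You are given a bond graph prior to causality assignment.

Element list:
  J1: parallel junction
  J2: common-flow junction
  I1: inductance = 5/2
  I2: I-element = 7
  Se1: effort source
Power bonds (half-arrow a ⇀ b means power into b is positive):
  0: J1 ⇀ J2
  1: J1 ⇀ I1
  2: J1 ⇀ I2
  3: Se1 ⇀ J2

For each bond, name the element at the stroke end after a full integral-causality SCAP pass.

#0 stroke at J1
#1 stroke at I1
#2 stroke at I2
#3 stroke at J2

b3 stroke at J2  (Se1 fixes effort; stroke away)
b0 stroke at J1  (closing 1-jn rule on J2)
b1 stroke at I1  (J1: bond 0 brought effort, rest push out)
b2 stroke at I2  (0-jn J1 has e-setter on 0)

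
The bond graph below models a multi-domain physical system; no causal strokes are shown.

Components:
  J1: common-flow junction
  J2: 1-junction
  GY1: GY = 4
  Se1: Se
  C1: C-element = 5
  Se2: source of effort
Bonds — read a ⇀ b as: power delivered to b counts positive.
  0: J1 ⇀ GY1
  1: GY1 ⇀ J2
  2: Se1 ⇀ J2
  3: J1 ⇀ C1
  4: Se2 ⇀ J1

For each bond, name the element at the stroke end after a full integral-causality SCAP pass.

bond 2 stroke at J2  (source Se1 imposes e)
bond 4 stroke at J1  (Se2 (Se) sets effort on bond)
bond 1 stroke at GY1  (J2: last free bond brings flow in)
bond 0 stroke at GY1  (GY1 both-in/both-out from 1)
bond 3 stroke at J1  (J1 flow already set via bond 0)

β0 stroke→GY1
β1 stroke→GY1
β2 stroke→J2
β3 stroke→J1
β4 stroke→J1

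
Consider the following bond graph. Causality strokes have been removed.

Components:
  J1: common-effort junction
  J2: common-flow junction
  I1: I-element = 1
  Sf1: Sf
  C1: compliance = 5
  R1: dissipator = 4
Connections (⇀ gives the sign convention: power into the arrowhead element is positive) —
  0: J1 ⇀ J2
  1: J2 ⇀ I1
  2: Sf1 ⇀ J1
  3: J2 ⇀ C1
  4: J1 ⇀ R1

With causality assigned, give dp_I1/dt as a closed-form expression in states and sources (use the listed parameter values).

dp_I1/dt = 4*F_Sf1 - 4*p_I1 - q_C1/5

b2 stroke at Sf1  (source Sf1 imposes f)
b1 stroke at I1  (I1: I, integral causality)
b0 stroke at J2  (J2: bond 1 brought flow, rest push out)
b3 stroke at J2  (J2: bond 1 brought flow, rest push out)
b4 stroke at J1  (only one effort-in slot at J1)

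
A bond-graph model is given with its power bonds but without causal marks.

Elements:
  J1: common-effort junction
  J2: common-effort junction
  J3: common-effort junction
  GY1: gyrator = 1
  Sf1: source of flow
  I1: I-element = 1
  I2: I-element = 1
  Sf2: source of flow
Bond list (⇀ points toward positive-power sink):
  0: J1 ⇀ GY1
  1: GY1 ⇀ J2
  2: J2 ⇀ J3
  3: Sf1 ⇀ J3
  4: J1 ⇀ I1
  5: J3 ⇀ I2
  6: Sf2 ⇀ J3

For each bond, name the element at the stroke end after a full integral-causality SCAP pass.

#0 →J1
#1 →J2
#2 →J3
#3 →Sf1
#4 →I1
#5 →I2
#6 →Sf2

β3 →Sf1  (Sf1 (Sf) sets flow on bond)
β6 →Sf2  (Sf2 fixes flow; stroke at Sf2)
β4 →I1  (prefer integral on I1)
β0 →J1  (closing 0-jn rule on J1)
β1 →J2  (through GY1, causality inverts; strokes same side of GY1)
β2 →J3  (0-jn J2 has e-setter on 1)
β5 →I2  (0-jn J3 has e-setter on 2)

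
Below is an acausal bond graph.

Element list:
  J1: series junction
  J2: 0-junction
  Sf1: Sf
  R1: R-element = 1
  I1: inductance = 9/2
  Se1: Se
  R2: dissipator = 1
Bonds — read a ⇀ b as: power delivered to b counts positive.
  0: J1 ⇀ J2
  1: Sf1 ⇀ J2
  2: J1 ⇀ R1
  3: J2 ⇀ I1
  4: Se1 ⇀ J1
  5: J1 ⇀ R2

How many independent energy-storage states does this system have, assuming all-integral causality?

β1 stroke→Sf1  (Sf1 (Sf) sets flow on bond)
β4 stroke→J1  (Se1 fixes effort; stroke away)
β3 stroke→I1  (prefer integral on I1)
β0 stroke→J2  (only one effort-in slot at J2)
β2 stroke→J1  (J1 flow already set via bond 0)
β5 stroke→J1  (1-jn J1 has f-setter on 0)

1  (I1 all integral)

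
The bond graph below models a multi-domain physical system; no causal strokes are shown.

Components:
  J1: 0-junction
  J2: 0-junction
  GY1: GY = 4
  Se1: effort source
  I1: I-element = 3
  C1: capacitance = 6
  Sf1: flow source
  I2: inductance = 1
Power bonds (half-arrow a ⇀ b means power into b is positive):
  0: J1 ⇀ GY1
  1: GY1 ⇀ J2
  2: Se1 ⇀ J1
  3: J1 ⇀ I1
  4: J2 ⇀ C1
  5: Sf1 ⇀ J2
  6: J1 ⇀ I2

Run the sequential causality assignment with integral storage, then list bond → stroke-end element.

b0 stroke at GY1
b1 stroke at GY1
b2 stroke at J1
b3 stroke at I1
b4 stroke at J2
b5 stroke at Sf1
b6 stroke at I2

bond 2 |J1  (source Se1 imposes e)
bond 5 |Sf1  (Sf1: flow source, stroke at near end)
bond 0 |GY1  (common-e at J1 fixed by 2)
bond 3 |I1  (J1 effort already set via bond 2)
bond 6 |I2  (0-jn J1 has e-setter on 2)
bond 1 |GY1  (GY GY1: same side as bond 0)
bond 4 |J2  (J2: last free bond brings effort in)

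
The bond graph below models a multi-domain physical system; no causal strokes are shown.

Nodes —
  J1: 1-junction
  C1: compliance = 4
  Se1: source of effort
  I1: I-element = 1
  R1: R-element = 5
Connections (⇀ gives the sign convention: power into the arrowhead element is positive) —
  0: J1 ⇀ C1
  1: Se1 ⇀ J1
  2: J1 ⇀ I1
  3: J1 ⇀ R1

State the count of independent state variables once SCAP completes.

#1 stroke→J1  (Se1 (Se) sets effort on bond)
#0 stroke→J1  (C1 integral (e out))
#2 stroke→I1  (I1: I, integral causality)
#3 stroke→J1  (1-jn J1 has f-setter on 2)

2  (C1, I1 all integral)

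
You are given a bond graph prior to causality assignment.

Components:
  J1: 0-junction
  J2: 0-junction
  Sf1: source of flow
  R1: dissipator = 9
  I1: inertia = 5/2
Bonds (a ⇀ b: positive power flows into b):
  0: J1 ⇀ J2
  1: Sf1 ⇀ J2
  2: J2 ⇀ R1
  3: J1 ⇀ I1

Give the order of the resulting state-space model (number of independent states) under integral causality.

β1 stroke→Sf1  (Sf1: flow source, stroke at near end)
β3 stroke→I1  (I1 outputs flow p/I1)
β0 stroke→J1  (J1 needs exactly one e-in)
β2 stroke→J2  (only one effort-in slot at J2)

1  (I1 all integral)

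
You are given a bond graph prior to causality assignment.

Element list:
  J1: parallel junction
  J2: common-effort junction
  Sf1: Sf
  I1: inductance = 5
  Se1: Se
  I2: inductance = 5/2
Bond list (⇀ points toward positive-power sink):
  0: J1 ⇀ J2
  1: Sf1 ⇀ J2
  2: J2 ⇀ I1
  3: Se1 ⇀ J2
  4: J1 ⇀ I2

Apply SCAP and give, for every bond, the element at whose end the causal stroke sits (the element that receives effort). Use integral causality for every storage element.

β1 stroke→Sf1  (Sf1: flow source, stroke at near end)
β3 stroke→J2  (source Se1 imposes e)
β0 stroke→J1  (common-e at J2 fixed by 3)
β2 stroke→I1  (J2: bond 3 brought effort, rest push out)
β4 stroke→I2  (common-e at J1 fixed by 0)

β0 |J1
β1 |Sf1
β2 |I1
β3 |J2
β4 |I2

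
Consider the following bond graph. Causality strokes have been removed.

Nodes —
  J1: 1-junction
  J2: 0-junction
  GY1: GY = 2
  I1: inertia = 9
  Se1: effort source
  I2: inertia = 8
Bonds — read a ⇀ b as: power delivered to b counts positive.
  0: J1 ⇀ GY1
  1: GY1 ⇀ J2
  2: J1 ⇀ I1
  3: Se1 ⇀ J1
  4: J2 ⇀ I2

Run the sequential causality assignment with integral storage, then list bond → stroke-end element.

#0 stroke at J1
#1 stroke at J2
#2 stroke at I1
#3 stroke at J1
#4 stroke at I2

bond 3 →J1  (source Se1 imposes e)
bond 2 →I1  (I1: I, integral causality)
bond 0 →J1  (J1: bond 2 brought flow, rest push out)
bond 1 →J2  (through GY1, causality inverts; strokes same side of GY1)
bond 4 →I2  (J2: bond 1 brought effort, rest push out)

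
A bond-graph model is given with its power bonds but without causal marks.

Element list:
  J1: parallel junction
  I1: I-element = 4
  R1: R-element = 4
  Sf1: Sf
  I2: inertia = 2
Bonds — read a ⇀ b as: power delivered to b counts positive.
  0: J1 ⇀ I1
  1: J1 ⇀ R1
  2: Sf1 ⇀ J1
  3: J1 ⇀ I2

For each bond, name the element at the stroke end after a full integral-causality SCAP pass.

b0 |I1
b1 |J1
b2 |Sf1
b3 |I2

bond 2 stroke→Sf1  (Sf1: flow source, stroke at near end)
bond 0 stroke→I1  (I1: I, integral causality)
bond 3 stroke→I2  (I2 outputs flow p/I2)
bond 1 stroke→J1  (J1 needs exactly one e-in)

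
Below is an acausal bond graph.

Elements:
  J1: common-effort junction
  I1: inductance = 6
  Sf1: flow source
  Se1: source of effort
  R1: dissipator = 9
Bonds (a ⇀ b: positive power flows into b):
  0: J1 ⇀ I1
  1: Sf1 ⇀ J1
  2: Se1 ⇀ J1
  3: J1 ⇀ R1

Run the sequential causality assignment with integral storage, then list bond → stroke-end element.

#1 stroke at Sf1  (Sf1 (Sf) sets flow on bond)
#2 stroke at J1  (source Se1 imposes e)
#0 stroke at I1  (J1 effort already set via bond 2)
#3 stroke at R1  (0-jn J1 has e-setter on 2)

b0 →I1
b1 →Sf1
b2 →J1
b3 →R1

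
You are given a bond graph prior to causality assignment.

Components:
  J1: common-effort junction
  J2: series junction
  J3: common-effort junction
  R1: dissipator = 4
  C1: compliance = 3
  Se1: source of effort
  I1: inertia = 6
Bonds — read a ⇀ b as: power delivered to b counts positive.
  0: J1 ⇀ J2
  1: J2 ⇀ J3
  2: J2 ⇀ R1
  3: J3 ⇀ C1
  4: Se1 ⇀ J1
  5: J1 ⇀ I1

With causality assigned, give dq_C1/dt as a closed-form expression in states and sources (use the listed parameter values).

dq_C1/dt = E_Se1/4 - q_C1/12

bond 4 stroke→J1  (source Se1 imposes e)
bond 0 stroke→J2  (J1: bond 4 brought effort, rest push out)
bond 5 stroke→I1  (J1: bond 4 brought effort, rest push out)
bond 3 stroke→J3  (prefer integral on C1)
bond 1 stroke→J2  (J3: bond 3 brought effort, rest push out)
bond 2 stroke→R1  (closing 1-jn rule on J2)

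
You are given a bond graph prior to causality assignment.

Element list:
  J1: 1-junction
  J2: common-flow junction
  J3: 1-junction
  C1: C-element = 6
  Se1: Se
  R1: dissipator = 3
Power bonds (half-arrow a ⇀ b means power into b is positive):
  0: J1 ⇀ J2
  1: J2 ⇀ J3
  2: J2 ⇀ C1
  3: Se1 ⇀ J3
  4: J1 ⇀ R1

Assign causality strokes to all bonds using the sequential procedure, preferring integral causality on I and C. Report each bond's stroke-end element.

β0 →J1
β1 →J2
β2 →J2
β3 →J3
β4 →R1

bond 3 stroke→J3  (Se1 (Se) sets effort on bond)
bond 1 stroke→J2  (closing 1-jn rule on J3)
bond 2 stroke→J2  (C1 outputs effort q/C1)
bond 0 stroke→J1  (only one flow-in slot at J2)
bond 4 stroke→R1  (J1 needs exactly one f-in)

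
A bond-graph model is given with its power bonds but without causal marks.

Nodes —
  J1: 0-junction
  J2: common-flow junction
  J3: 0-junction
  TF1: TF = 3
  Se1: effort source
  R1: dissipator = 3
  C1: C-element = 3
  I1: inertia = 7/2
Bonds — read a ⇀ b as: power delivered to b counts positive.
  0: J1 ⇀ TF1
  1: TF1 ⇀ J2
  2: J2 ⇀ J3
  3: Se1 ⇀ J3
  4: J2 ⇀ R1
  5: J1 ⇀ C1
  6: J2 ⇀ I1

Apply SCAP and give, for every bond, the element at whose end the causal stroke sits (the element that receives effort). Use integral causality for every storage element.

b3 stroke at J3  (Se1: effort source, stroke at far end)
b2 stroke at J2  (J3 effort already set via bond 3)
b5 stroke at J1  (C1: C, integral causality)
b0 stroke at TF1  (common-e at J1 fixed by 5)
b1 stroke at J2  (TF TF1: opposite of bond 0)
b6 stroke at I1  (I1: I, integral causality)
b4 stroke at J2  (1-jn J2 has f-setter on 6)

bond 0 stroke→TF1
bond 1 stroke→J2
bond 2 stroke→J2
bond 3 stroke→J3
bond 4 stroke→J2
bond 5 stroke→J1
bond 6 stroke→I1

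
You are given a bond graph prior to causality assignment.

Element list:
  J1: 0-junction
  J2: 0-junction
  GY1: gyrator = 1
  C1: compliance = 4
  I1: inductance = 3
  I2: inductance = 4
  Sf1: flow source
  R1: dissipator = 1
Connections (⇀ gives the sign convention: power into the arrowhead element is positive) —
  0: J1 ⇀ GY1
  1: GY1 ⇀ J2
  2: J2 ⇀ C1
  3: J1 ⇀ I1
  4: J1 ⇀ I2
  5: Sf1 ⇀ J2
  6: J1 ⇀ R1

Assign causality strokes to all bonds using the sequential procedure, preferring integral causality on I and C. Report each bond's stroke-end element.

β0 →GY1
β1 →GY1
β2 →J2
β3 →I1
β4 →I2
β5 →Sf1
β6 →J1

β5 stroke at Sf1  (source Sf1 imposes f)
β2 stroke at J2  (C1 integral (e out))
β1 stroke at GY1  (J2: bond 2 brought effort, rest push out)
β0 stroke at GY1  (GY1 both-in/both-out from 1)
β3 stroke at I1  (I1: I, integral causality)
β4 stroke at I2  (I2 outputs flow p/I2)
β6 stroke at J1  (J1 needs exactly one e-in)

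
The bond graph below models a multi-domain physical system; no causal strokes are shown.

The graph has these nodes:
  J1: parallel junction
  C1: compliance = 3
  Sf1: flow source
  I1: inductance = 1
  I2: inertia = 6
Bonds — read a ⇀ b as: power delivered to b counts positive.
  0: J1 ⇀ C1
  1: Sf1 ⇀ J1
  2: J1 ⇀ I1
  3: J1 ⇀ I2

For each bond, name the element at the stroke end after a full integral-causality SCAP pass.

bond 1 stroke at Sf1  (Sf1 fixes flow; stroke at Sf1)
bond 0 stroke at J1  (C1 outputs effort q/C1)
bond 2 stroke at I1  (0-jn J1 has e-setter on 0)
bond 3 stroke at I2  (J1: bond 0 brought effort, rest push out)

b0 |J1
b1 |Sf1
b2 |I1
b3 |I2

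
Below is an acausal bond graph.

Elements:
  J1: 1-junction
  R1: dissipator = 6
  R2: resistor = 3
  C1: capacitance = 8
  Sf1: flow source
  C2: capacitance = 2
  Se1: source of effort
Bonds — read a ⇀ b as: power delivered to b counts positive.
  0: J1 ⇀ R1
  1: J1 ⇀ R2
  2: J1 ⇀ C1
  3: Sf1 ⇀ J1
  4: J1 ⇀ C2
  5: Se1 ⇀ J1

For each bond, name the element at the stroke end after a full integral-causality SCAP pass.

#3 stroke at Sf1  (Sf1 (Sf) sets flow on bond)
#5 stroke at J1  (Se1: effort source, stroke at far end)
#0 stroke at J1  (J1: bond 3 brought flow, rest push out)
#1 stroke at J1  (J1 flow already set via bond 3)
#2 stroke at J1  (common-f at J1 fixed by 3)
#4 stroke at J1  (J1: bond 3 brought flow, rest push out)

bond 0 stroke at J1
bond 1 stroke at J1
bond 2 stroke at J1
bond 3 stroke at Sf1
bond 4 stroke at J1
bond 5 stroke at J1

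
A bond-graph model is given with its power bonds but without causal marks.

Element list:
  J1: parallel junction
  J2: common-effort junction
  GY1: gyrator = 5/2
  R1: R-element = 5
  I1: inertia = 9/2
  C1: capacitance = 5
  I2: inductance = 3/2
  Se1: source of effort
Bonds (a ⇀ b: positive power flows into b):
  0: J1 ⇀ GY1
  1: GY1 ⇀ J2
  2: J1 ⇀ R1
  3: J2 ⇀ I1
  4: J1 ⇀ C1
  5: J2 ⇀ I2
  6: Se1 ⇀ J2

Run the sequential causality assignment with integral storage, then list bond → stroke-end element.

#6 →J2  (Se1 fixes effort; stroke away)
#1 →GY1  (J2: bond 6 brought effort, rest push out)
#3 →I1  (0-jn J2 has e-setter on 6)
#5 →I2  (J2 effort already set via bond 6)
#0 →GY1  (through GY1, causality inverts; strokes same side of GY1)
#4 →J1  (C1: C, integral causality)
#2 →R1  (common-e at J1 fixed by 4)

bond 0 stroke at GY1
bond 1 stroke at GY1
bond 2 stroke at R1
bond 3 stroke at I1
bond 4 stroke at J1
bond 5 stroke at I2
bond 6 stroke at J2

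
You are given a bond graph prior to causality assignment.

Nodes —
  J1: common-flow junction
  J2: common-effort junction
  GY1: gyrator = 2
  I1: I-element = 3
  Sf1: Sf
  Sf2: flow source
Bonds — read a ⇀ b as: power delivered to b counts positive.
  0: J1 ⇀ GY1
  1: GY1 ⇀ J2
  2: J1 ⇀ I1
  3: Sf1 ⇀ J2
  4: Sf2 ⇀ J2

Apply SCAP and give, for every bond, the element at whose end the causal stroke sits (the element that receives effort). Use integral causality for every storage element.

#3 stroke at Sf1  (Sf1: flow source, stroke at near end)
#4 stroke at Sf2  (Sf2: flow source, stroke at near end)
#1 stroke at J2  (J2 needs exactly one e-in)
#0 stroke at J1  (through GY1, causality inverts; strokes same side of GY1)
#2 stroke at I1  (closing 1-jn rule on J1)

β0 |J1
β1 |J2
β2 |I1
β3 |Sf1
β4 |Sf2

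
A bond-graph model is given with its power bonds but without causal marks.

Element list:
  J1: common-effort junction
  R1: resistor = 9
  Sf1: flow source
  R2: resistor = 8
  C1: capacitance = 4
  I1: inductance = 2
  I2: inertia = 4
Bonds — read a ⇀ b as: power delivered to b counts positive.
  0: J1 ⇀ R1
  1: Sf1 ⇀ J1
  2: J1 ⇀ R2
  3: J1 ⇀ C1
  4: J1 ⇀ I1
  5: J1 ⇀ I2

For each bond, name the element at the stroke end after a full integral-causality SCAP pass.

b1 stroke→Sf1  (Sf1 (Sf) sets flow on bond)
b3 stroke→J1  (C1 integral (e out))
b0 stroke→R1  (J1: bond 3 brought effort, rest push out)
b2 stroke→R2  (common-e at J1 fixed by 3)
b4 stroke→I1  (J1 effort already set via bond 3)
b5 stroke→I2  (J1: bond 3 brought effort, rest push out)

#0 |R1
#1 |Sf1
#2 |R2
#3 |J1
#4 |I1
#5 |I2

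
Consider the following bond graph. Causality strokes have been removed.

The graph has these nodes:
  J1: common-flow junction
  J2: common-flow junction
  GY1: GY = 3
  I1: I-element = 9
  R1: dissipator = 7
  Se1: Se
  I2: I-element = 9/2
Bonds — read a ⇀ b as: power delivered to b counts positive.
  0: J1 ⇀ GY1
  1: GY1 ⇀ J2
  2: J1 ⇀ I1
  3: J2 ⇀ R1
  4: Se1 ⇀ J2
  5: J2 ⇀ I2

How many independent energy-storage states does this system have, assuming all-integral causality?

2  (I1, I2 all integral)

#4 |J2  (Se1 (Se) sets effort on bond)
#2 |I1  (I1 outputs flow p/I1)
#0 |J1  (J1: bond 2 brought flow, rest push out)
#1 |J2  (GY1 both-in/both-out from 0)
#5 |I2  (I2: I, integral causality)
#3 |J2  (J2 flow already set via bond 5)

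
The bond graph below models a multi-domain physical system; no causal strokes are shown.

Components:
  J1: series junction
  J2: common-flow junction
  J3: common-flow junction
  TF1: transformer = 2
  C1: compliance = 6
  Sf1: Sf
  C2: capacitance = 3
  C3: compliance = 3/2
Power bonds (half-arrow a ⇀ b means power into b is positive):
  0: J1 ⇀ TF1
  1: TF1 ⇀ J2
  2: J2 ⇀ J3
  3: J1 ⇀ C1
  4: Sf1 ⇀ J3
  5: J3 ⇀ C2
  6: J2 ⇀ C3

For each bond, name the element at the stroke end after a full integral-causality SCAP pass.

β4 |Sf1  (Sf1 (Sf) sets flow on bond)
β2 |J3  (common-f at J3 fixed by 4)
β5 |J3  (J3: bond 4 brought flow, rest push out)
β1 |J2  (1-jn J2 has f-setter on 2)
β6 |J2  (J2 flow already set via bond 2)
β0 |TF1  (TF TF1: opposite of bond 1)
β3 |J1  (1-jn J1 has f-setter on 0)

#0 stroke at TF1
#1 stroke at J2
#2 stroke at J3
#3 stroke at J1
#4 stroke at Sf1
#5 stroke at J3
#6 stroke at J2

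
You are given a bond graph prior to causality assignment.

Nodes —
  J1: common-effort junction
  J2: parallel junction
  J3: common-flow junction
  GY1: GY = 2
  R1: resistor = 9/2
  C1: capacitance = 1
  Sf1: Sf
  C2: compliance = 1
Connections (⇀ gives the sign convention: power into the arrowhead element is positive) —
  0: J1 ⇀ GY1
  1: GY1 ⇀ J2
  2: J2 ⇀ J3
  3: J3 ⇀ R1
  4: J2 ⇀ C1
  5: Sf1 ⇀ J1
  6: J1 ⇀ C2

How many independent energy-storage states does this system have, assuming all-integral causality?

2  (C1, C2 all integral)

#5 stroke at Sf1  (Sf1 (Sf) sets flow on bond)
#4 stroke at J2  (prefer integral on C1)
#1 stroke at GY1  (common-e at J2 fixed by 4)
#2 stroke at J3  (0-jn J2 has e-setter on 4)
#3 stroke at R1  (only one flow-in slot at J3)
#0 stroke at GY1  (through GY1, causality inverts; strokes same side of GY1)
#6 stroke at J1  (J1 needs exactly one e-in)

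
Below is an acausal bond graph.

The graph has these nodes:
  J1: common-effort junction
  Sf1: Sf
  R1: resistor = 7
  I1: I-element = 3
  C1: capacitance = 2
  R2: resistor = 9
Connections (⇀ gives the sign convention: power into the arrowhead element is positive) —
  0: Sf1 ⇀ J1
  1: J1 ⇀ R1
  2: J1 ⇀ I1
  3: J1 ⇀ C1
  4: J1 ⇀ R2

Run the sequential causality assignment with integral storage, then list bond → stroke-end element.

β0 stroke→Sf1
β1 stroke→R1
β2 stroke→I1
β3 stroke→J1
β4 stroke→R2

b0 stroke→Sf1  (Sf1 (Sf) sets flow on bond)
b2 stroke→I1  (I1 integral (f out))
b3 stroke→J1  (prefer integral on C1)
b1 stroke→R1  (common-e at J1 fixed by 3)
b4 stroke→R2  (J1: bond 3 brought effort, rest push out)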